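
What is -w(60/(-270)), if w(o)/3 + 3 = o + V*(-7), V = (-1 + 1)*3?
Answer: 29/3 ≈ 9.6667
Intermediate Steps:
V = 0 (V = 0*3 = 0)
w(o) = -9 + 3*o (w(o) = -9 + 3*(o + 0*(-7)) = -9 + 3*(o + 0) = -9 + 3*o)
-w(60/(-270)) = -(-9 + 3*(60/(-270))) = -(-9 + 3*(60*(-1/270))) = -(-9 + 3*(-2/9)) = -(-9 - ⅔) = -1*(-29/3) = 29/3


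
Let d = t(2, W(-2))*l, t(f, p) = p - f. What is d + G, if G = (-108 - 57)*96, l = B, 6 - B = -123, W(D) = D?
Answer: -16356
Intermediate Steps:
B = 129 (B = 6 - 1*(-123) = 6 + 123 = 129)
l = 129
G = -15840 (G = -165*96 = -15840)
d = -516 (d = (-2 - 1*2)*129 = (-2 - 2)*129 = -4*129 = -516)
d + G = -516 - 15840 = -16356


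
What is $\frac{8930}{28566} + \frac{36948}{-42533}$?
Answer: $- \frac{337818439}{607498839} \approx -0.55608$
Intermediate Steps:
$\frac{8930}{28566} + \frac{36948}{-42533} = 8930 \cdot \frac{1}{28566} + 36948 \left(- \frac{1}{42533}\right) = \frac{4465}{14283} - \frac{36948}{42533} = - \frac{337818439}{607498839}$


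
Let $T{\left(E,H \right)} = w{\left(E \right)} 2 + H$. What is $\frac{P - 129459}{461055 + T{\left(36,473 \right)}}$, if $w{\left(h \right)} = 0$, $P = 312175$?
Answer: $\frac{45679}{115382} \approx 0.39589$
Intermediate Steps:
$T{\left(E,H \right)} = H$ ($T{\left(E,H \right)} = 0 \cdot 2 + H = 0 + H = H$)
$\frac{P - 129459}{461055 + T{\left(36,473 \right)}} = \frac{312175 - 129459}{461055 + 473} = \frac{182716}{461528} = 182716 \cdot \frac{1}{461528} = \frac{45679}{115382}$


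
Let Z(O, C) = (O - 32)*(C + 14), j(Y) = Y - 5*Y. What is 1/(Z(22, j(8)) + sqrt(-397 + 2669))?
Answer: 45/7532 - sqrt(142)/7532 ≈ 0.0043924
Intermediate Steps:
j(Y) = -4*Y
Z(O, C) = (-32 + O)*(14 + C)
1/(Z(22, j(8)) + sqrt(-397 + 2669)) = 1/((-448 - (-128)*8 + 14*22 - 4*8*22) + sqrt(-397 + 2669)) = 1/((-448 - 32*(-32) + 308 - 32*22) + sqrt(2272)) = 1/((-448 + 1024 + 308 - 704) + 4*sqrt(142)) = 1/(180 + 4*sqrt(142))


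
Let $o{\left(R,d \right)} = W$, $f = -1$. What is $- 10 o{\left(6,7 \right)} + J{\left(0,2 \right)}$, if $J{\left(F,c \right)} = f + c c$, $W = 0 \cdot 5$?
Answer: $3$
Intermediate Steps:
$W = 0$
$o{\left(R,d \right)} = 0$
$J{\left(F,c \right)} = -1 + c^{2}$ ($J{\left(F,c \right)} = -1 + c c = -1 + c^{2}$)
$- 10 o{\left(6,7 \right)} + J{\left(0,2 \right)} = \left(-10\right) 0 - \left(1 - 2^{2}\right) = 0 + \left(-1 + 4\right) = 0 + 3 = 3$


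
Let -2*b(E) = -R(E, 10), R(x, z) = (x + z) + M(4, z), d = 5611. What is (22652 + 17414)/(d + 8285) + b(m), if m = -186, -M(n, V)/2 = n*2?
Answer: -646975/6948 ≈ -93.117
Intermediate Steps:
M(n, V) = -4*n (M(n, V) = -2*n*2 = -4*n)
R(x, z) = -16 + x + z (R(x, z) = (x + z) - 4*4 = (x + z) - 16 = -16 + x + z)
b(E) = -3 + E/2 (b(E) = -(-1)*(-16 + E + 10)/2 = -(-1)*(-6 + E)/2 = -(6 - E)/2 = -3 + E/2)
(22652 + 17414)/(d + 8285) + b(m) = (22652 + 17414)/(5611 + 8285) + (-3 + (½)*(-186)) = 40066/13896 + (-3 - 93) = 40066*(1/13896) - 96 = 20033/6948 - 96 = -646975/6948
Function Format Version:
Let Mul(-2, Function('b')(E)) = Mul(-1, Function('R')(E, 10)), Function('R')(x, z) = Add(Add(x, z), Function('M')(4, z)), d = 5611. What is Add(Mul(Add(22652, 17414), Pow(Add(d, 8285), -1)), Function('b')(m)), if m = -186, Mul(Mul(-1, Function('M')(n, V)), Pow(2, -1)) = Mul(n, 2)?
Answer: Rational(-646975, 6948) ≈ -93.117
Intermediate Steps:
Function('M')(n, V) = Mul(-4, n) (Function('M')(n, V) = Mul(-2, Mul(n, 2)) = Mul(-2, Mul(2, n)) = Mul(-4, n))
Function('R')(x, z) = Add(-16, x, z) (Function('R')(x, z) = Add(Add(x, z), Mul(-4, 4)) = Add(Add(x, z), -16) = Add(-16, x, z))
Function('b')(E) = Add(-3, Mul(Rational(1, 2), E)) (Function('b')(E) = Mul(Rational(-1, 2), Mul(-1, Add(-16, E, 10))) = Mul(Rational(-1, 2), Mul(-1, Add(-6, E))) = Mul(Rational(-1, 2), Add(6, Mul(-1, E))) = Add(-3, Mul(Rational(1, 2), E)))
Add(Mul(Add(22652, 17414), Pow(Add(d, 8285), -1)), Function('b')(m)) = Add(Mul(Add(22652, 17414), Pow(Add(5611, 8285), -1)), Add(-3, Mul(Rational(1, 2), -186))) = Add(Mul(40066, Pow(13896, -1)), Add(-3, -93)) = Add(Mul(40066, Rational(1, 13896)), -96) = Add(Rational(20033, 6948), -96) = Rational(-646975, 6948)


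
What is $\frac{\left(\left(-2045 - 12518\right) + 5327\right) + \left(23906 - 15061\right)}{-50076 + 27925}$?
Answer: $\frac{23}{1303} \approx 0.017652$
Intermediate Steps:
$\frac{\left(\left(-2045 - 12518\right) + 5327\right) + \left(23906 - 15061\right)}{-50076 + 27925} = \frac{\left(-14563 + 5327\right) + \left(23906 - 15061\right)}{-22151} = \left(-9236 + 8845\right) \left(- \frac{1}{22151}\right) = \left(-391\right) \left(- \frac{1}{22151}\right) = \frac{23}{1303}$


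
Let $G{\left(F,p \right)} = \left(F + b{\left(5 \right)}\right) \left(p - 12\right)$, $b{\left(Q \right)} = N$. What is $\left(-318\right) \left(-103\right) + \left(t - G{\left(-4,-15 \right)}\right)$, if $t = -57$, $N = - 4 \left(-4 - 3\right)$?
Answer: $33345$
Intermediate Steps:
$N = 28$ ($N = \left(-4\right) \left(-7\right) = 28$)
$b{\left(Q \right)} = 28$
$G{\left(F,p \right)} = \left(-12 + p\right) \left(28 + F\right)$ ($G{\left(F,p \right)} = \left(F + 28\right) \left(p - 12\right) = \left(28 + F\right) \left(-12 + p\right) = \left(-12 + p\right) \left(28 + F\right)$)
$\left(-318\right) \left(-103\right) + \left(t - G{\left(-4,-15 \right)}\right) = \left(-318\right) \left(-103\right) - \left(-279 - 360 + 48\right) = 32754 - -591 = 32754 + \left(-57 + 648\right) = 32754 + 591 = 33345$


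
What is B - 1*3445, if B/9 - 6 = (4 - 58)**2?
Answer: 22853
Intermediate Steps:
B = 26298 (B = 54 + 9*(4 - 58)**2 = 54 + 9*(-54)**2 = 54 + 9*2916 = 54 + 26244 = 26298)
B - 1*3445 = 26298 - 1*3445 = 26298 - 3445 = 22853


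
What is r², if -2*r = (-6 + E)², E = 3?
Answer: 81/4 ≈ 20.250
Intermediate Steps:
r = -9/2 (r = -(-6 + 3)²/2 = -½*(-3)² = -½*9 = -9/2 ≈ -4.5000)
r² = (-9/2)² = 81/4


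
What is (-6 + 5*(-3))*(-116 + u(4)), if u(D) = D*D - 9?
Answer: 2289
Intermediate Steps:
u(D) = -9 + D² (u(D) = D² - 9 = -9 + D²)
(-6 + 5*(-3))*(-116 + u(4)) = (-6 + 5*(-3))*(-116 + (-9 + 4²)) = (-6 - 15)*(-116 + (-9 + 16)) = -21*(-116 + 7) = -21*(-109) = 2289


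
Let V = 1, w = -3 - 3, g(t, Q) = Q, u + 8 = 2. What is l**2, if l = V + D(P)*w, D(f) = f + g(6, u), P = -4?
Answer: 3721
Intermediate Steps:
u = -6 (u = -8 + 2 = -6)
w = -6
D(f) = -6 + f (D(f) = f - 6 = -6 + f)
l = 61 (l = 1 + (-6 - 4)*(-6) = 1 - 10*(-6) = 1 + 60 = 61)
l**2 = 61**2 = 3721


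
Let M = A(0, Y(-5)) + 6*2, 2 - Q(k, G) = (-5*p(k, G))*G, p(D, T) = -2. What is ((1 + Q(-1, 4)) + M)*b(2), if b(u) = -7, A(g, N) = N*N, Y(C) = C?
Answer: 0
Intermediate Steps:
A(g, N) = N²
Q(k, G) = 2 - 10*G (Q(k, G) = 2 - (-5*(-2))*G = 2 - 10*G)
M = 37 (M = (-5)² + 6*2 = 25 + 12 = 37)
((1 + Q(-1, 4)) + M)*b(2) = ((1 + (2 - 10*4)) + 37)*(-7) = ((1 + (2 - 40)) + 37)*(-7) = ((1 - 38) + 37)*(-7) = (-37 + 37)*(-7) = 0*(-7) = 0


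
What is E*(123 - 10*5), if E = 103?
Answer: 7519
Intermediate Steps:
E*(123 - 10*5) = 103*(123 - 10*5) = 103*(123 - 50) = 103*73 = 7519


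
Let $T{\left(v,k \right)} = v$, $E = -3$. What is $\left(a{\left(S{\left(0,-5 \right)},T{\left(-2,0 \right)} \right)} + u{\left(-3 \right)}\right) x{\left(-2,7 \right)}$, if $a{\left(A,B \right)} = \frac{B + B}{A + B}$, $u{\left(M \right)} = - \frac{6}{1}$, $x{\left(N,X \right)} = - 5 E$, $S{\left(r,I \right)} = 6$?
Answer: $-105$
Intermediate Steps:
$x{\left(N,X \right)} = 15$ ($x{\left(N,X \right)} = \left(-5\right) \left(-3\right) = 15$)
$u{\left(M \right)} = -6$ ($u{\left(M \right)} = \left(-6\right) 1 = -6$)
$a{\left(A,B \right)} = \frac{2 B}{A + B}$
$\left(a{\left(S{\left(0,-5 \right)},T{\left(-2,0 \right)} \right)} + u{\left(-3 \right)}\right) x{\left(-2,7 \right)} = \left(2 \left(-2\right) \frac{1}{6 - 2} - 6\right) 15 = \left(2 \left(-2\right) \frac{1}{4} - 6\right) 15 = \left(-1 - 6\right) 15 = \left(-7\right) 15 = -105$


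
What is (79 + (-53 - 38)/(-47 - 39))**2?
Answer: 47403225/7396 ≈ 6409.3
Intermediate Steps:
(79 + (-53 - 38)/(-47 - 39))**2 = (79 - 91/(-86))**2 = (79 - 91*(-1/86))**2 = (79 + 91/86)**2 = (6885/86)**2 = 47403225/7396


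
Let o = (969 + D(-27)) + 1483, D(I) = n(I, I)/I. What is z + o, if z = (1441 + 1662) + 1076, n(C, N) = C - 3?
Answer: 59689/9 ≈ 6632.1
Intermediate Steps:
n(C, N) = -3 + C
z = 4179 (z = 3103 + 1076 = 4179)
D(I) = (-3 + I)/I
o = 22078/9 (o = (969 + (-3 - 27)/(-27)) + 1483 = (969 - 1/27*(-30)) + 1483 = (969 + 10/9) + 1483 = 8731/9 + 1483 = 22078/9 ≈ 2453.1)
z + o = 4179 + 22078/9 = 59689/9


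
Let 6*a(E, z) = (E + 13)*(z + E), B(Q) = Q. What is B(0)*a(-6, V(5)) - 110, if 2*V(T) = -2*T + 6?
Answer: -110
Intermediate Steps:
V(T) = 3 - T (V(T) = (-2*T + 6)/2 = (6 - 2*T)/2 = 3 - T)
a(E, z) = (13 + E)*(E + z)/6 (a(E, z) = ((E + 13)*(z + E))/6 = ((13 + E)*(E + z))/6 = (13 + E)*(E + z)/6)
B(0)*a(-6, V(5)) - 110 = 0*((1/6)*(-6)**2 + (13/6)*(-6) + 13*(3 - 1*5)/6 + (1/6)*(-6)*(3 - 1*5)) - 110 = 0*((1/6)*36 - 13 + 13*(3 - 5)/6 + (1/6)*(-6)*(3 - 5)) - 110 = 0*(6 - 13 + (13/6)*(-2) + (1/6)*(-6)*(-2)) - 110 = 0*(6 - 13 - 13/3 + 2) - 110 = 0*(-28/3) - 110 = 0 - 110 = -110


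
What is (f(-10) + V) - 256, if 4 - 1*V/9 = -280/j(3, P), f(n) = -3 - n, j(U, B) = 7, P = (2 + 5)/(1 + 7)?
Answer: 147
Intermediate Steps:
P = 7/8 ≈ 0.87500
V = 396 (V = 36 - (-2520)/7 = 36 - 9*(-40) = 36 + 360 = 396)
(f(-10) + V) - 256 = ((-3 - 1*(-10)) + 396) - 256 = ((-3 + 10) + 396) - 256 = (7 + 396) - 256 = 403 - 256 = 147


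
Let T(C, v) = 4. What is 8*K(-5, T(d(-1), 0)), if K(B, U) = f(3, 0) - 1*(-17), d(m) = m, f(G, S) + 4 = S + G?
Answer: 128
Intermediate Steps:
f(G, S) = -4 + G + S (f(G, S) = -4 + (S + G) = -4 + (G + S) = -4 + G + S)
K(B, U) = 16 (K(B, U) = (-4 + 3 + 0) - 1*(-17) = -1 + 17 = 16)
8*K(-5, T(d(-1), 0)) = 8*16 = 128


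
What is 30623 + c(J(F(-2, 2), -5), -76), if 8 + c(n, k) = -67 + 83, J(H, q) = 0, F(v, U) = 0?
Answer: 30631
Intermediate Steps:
c(n, k) = 8 (c(n, k) = -8 + (-67 + 83) = -8 + 16 = 8)
30623 + c(J(F(-2, 2), -5), -76) = 30623 + 8 = 30631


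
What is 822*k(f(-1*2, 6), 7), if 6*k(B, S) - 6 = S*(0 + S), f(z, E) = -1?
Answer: 7535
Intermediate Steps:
k(B, S) = 1 + S**2/6 (k(B, S) = 1 + (S*(0 + S))/6 = 1 + (S*S)/6 = 1 + S**2/6)
822*k(f(-1*2, 6), 7) = 822*(1 + (1/6)*7**2) = 822*(1 + (1/6)*49) = 822*(1 + 49/6) = 822*(55/6) = 7535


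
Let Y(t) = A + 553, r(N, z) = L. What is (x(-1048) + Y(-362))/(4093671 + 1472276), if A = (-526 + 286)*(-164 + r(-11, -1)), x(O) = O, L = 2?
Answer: 38385/5565947 ≈ 0.0068964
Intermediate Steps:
r(N, z) = 2
A = 38880 (A = (-526 + 286)*(-164 + 2) = -240*(-162) = 38880)
Y(t) = 39433 (Y(t) = 38880 + 553 = 39433)
(x(-1048) + Y(-362))/(4093671 + 1472276) = (-1048 + 39433)/(4093671 + 1472276) = 38385/5565947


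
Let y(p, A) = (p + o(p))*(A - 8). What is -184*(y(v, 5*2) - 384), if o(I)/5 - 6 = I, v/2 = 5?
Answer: 37536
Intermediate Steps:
v = 10 (v = 2*5 = 10)
o(I) = 30 + 5*I
y(p, A) = (-8 + A)*(30 + 6*p) (y(p, A) = (p + (30 + 5*p))*(A - 8) = (30 + 6*p)*(-8 + A) = (-8 + A)*(30 + 6*p))
-184*(y(v, 5*2) - 384) = -184*((-240 - 48*10 + 30*(5*2) + 6*(5*2)*10) - 384) = -184*((-240 - 480 + 30*10 + 6*10*10) - 384) = -184*((-240 - 480 + 300 + 600) - 384) = -184*(180 - 384) = -184*(-204) = 37536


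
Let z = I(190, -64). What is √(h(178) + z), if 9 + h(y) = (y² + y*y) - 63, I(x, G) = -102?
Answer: √63194 ≈ 251.38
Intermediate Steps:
h(y) = -72 + 2*y² (h(y) = -9 + ((y² + y*y) - 63) = -9 + ((y² + y²) - 63) = -9 + (2*y² - 63) = -9 + (-63 + 2*y²) = -72 + 2*y²)
z = -102
√(h(178) + z) = √((-72 + 2*178²) - 102) = √((-72 + 2*31684) - 102) = √((-72 + 63368) - 102) = √(63296 - 102) = √63194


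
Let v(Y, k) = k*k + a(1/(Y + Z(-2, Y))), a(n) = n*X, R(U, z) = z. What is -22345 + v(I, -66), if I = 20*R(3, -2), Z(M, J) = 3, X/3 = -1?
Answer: -665590/37 ≈ -17989.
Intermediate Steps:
X = -3 (X = 3*(-1) = -3)
I = -40 (I = 20*(-2) = -40)
a(n) = -3*n (a(n) = n*(-3) = -3*n)
v(Y, k) = k² - 3/(3 + Y) (v(Y, k) = k*k - 3/(Y + 3) = k² - 3/(3 + Y))
-22345 + v(I, -66) = -22345 + (-3 + (-66)²*(3 - 40))/(3 - 40) = -22345 + (-3 + 4356*(-37))/(-37) = -22345 - (-3 - 161172)/37 = -22345 - 1/37*(-161175) = -22345 + 161175/37 = -665590/37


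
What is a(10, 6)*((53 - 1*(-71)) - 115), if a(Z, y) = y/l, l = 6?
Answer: 9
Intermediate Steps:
a(Z, y) = y/6
a(10, 6)*((53 - 1*(-71)) - 115) = ((1/6)*6)*((53 - 1*(-71)) - 115) = 1*((53 + 71) - 115) = 1*(124 - 115) = 1*9 = 9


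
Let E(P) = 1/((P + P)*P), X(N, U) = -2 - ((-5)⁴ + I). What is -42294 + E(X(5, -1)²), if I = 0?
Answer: -13073110135300907/309100821282 ≈ -42294.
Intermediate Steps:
X(N, U) = -627 (X(N, U) = -2 - ((-5)⁴ + 0) = -2 - (625 + 0) = -2 - 1*625 = -2 - 625 = -627)
E(P) = 1/(2*P²) (E(P) = 1/(((2*P))*P) = (1/(2*P))/P = 1/(2*P²))
-42294 + E(X(5, -1)²) = -42294 + 1/(2*((-627)²)²) = -42294 + (½)/393129² = -42294 + (½)*(1/154550410641) = -42294 + 1/309100821282 = -13073110135300907/309100821282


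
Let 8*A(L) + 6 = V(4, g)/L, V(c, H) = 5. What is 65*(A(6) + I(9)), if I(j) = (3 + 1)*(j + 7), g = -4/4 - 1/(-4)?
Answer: 197665/48 ≈ 4118.0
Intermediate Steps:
g = -¾ (g = -4*¼ - 1*(-¼) = -1 + ¼ = -¾ ≈ -0.75000)
I(j) = 28 + 4*j (I(j) = 4*(7 + j) = 28 + 4*j)
A(L) = -¾ + 5/(8*L) (A(L) = -¾ + (5/L)/8 = -¾ + 5/(8*L))
65*(A(6) + I(9)) = 65*((⅛)*(5 - 6*6)/6 + (28 + 4*9)) = 65*((⅛)*(⅙)*(5 - 36) + (28 + 36)) = 65*((⅛)*(⅙)*(-31) + 64) = 65*(-31/48 + 64) = 65*(3041/48) = 197665/48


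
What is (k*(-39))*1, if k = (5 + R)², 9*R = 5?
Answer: -32500/27 ≈ -1203.7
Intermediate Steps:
R = 5/9 (R = (⅑)*5 = 5/9 ≈ 0.55556)
k = 2500/81 (k = (5 + 5/9)² = (50/9)² = 2500/81 ≈ 30.864)
(k*(-39))*1 = ((2500/81)*(-39))*1 = -32500/27*1 = -32500/27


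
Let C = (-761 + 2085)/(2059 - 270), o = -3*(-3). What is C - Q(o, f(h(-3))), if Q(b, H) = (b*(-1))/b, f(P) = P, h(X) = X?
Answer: 3113/1789 ≈ 1.7401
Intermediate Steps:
o = 9
C = 1324/1789 ≈ 0.74008
Q(b, H) = -1 (Q(b, H) = (-b)/b = -1)
C - Q(o, f(h(-3))) = 1324/1789 - 1*(-1) = 1324/1789 + 1 = 3113/1789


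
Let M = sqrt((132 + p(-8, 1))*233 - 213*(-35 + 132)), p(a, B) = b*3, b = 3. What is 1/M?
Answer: sqrt(762)/3048 ≈ 0.0090565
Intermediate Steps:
p(a, B) = 9 (p(a, B) = 3*3 = 9)
M = 4*sqrt(762) (M = sqrt((132 + 9)*233 - 213*(-35 + 132)) = sqrt(141*233 - 213*97) = sqrt(32853 - 20661) = sqrt(12192) = 4*sqrt(762) ≈ 110.42)
1/M = 1/(4*sqrt(762)) = sqrt(762)/3048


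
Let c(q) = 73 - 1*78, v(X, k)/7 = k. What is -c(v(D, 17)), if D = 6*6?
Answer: 5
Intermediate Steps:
D = 36
v(X, k) = 7*k
c(q) = -5 (c(q) = 73 - 78 = -5)
-c(v(D, 17)) = -1*(-5) = 5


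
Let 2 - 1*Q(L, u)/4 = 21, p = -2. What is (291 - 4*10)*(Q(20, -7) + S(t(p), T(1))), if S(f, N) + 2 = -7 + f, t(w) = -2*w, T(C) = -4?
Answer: -20331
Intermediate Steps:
Q(L, u) = -76 (Q(L, u) = 8 - 4*21 = 8 - 84 = -76)
S(f, N) = -9 + f (S(f, N) = -2 + (-7 + f) = -9 + f)
(291 - 4*10)*(Q(20, -7) + S(t(p), T(1))) = (291 - 4*10)*(-76 + (-9 - 2*(-2))) = (291 - 40)*(-76 + (-9 + 4)) = 251*(-76 - 5) = 251*(-81) = -20331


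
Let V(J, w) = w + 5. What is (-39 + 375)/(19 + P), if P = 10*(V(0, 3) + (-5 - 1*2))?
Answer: 336/29 ≈ 11.586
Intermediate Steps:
V(J, w) = 5 + w
P = 10 (P = 10*((5 + 3) + (-5 - 1*2)) = 10*(8 + (-5 - 2)) = 10*(8 - 7) = 10*1 = 10)
(-39 + 375)/(19 + P) = (-39 + 375)/(19 + 10) = 336/29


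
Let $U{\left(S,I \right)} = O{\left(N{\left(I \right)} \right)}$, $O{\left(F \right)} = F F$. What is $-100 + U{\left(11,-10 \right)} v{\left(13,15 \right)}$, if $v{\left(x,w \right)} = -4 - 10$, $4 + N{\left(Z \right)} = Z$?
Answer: $-2844$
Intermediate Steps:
$N{\left(Z \right)} = -4 + Z$
$O{\left(F \right)} = F^{2}$
$U{\left(S,I \right)} = \left(-4 + I\right)^{2}$
$v{\left(x,w \right)} = -14$
$-100 + U{\left(11,-10 \right)} v{\left(13,15 \right)} = -100 + \left(-4 - 10\right)^{2} \left(-14\right) = -100 + \left(-14\right)^{2} \left(-14\right) = -100 + 196 \left(-14\right) = -100 - 2744 = -2844$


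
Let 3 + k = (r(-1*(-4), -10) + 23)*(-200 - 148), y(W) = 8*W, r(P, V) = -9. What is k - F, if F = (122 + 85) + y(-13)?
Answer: -4978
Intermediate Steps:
k = -4875 (k = -3 + (-9 + 23)*(-200 - 148) = -3 + 14*(-348) = -3 - 4872 = -4875)
F = 103 (F = (122 + 85) + 8*(-13) = 207 - 104 = 103)
k - F = -4875 - 1*103 = -4875 - 103 = -4978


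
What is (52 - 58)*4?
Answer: -24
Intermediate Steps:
(52 - 58)*4 = -6*4 = -24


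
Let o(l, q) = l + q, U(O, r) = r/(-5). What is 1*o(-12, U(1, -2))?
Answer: -58/5 ≈ -11.600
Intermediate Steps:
U(O, r) = -r/5 (U(O, r) = r*(-⅕) = -r/5)
1*o(-12, U(1, -2)) = 1*(-12 - ⅕*(-2)) = 1*(-12 + ⅖) = 1*(-58/5) = -58/5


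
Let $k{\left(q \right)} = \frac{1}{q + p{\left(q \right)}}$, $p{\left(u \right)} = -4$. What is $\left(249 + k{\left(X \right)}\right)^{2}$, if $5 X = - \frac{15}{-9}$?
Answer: $\frac{7485696}{121} \approx 61865.0$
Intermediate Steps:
$X = \frac{1}{3}$ ($X = \frac{\left(-15\right) \frac{1}{-9}}{5} = \frac{\left(-15\right) \left(- \frac{1}{9}\right)}{5} = \frac{1}{5} \cdot \frac{5}{3} = \frac{1}{3} \approx 0.33333$)
$k{\left(q \right)} = \frac{1}{-4 + q}$ ($k{\left(q \right)} = \frac{1}{q - 4} = \frac{1}{-4 + q}$)
$\left(249 + k{\left(X \right)}\right)^{2} = \left(249 + \frac{1}{-4 + \frac{1}{3}}\right)^{2} = \left(249 + \frac{1}{- \frac{11}{3}}\right)^{2} = \left(249 - \frac{3}{11}\right)^{2} = \left(\frac{2736}{11}\right)^{2} = \frac{7485696}{121}$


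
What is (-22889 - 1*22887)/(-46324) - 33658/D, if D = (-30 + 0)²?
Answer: -189746849/5211450 ≈ -36.410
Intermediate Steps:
D = 900 (D = (-30)² = 900)
(-22889 - 1*22887)/(-46324) - 33658/D = (-22889 - 1*22887)/(-46324) - 33658/900 = (-22889 - 22887)*(-1/46324) - 33658*1/900 = -45776*(-1/46324) - 16829/450 = 11444/11581 - 16829/450 = -189746849/5211450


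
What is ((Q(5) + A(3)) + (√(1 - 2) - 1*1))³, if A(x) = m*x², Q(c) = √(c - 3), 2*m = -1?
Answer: (-11 + 2*I + 2*√2)³/8 ≈ -55.949 + 49.081*I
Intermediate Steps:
m = -½ (m = (½)*(-1) = -½ ≈ -0.50000)
Q(c) = √(-3 + c)
A(x) = -x²/2
((Q(5) + A(3)) + (√(1 - 2) - 1*1))³ = ((√(-3 + 5) - ½*3²) + (√(1 - 2) - 1*1))³ = ((√2 - ½*9) + (√(-1) - 1))³ = ((√2 - 9/2) + (I - 1))³ = ((-9/2 + √2) + (-1 + I))³ = (-11/2 + I + √2)³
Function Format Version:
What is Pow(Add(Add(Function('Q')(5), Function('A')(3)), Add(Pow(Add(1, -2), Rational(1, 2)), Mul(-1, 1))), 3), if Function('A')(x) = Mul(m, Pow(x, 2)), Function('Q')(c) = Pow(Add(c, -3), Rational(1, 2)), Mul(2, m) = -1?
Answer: Mul(Rational(1, 8), Pow(Add(-11, Mul(2, I), Mul(2, Pow(2, Rational(1, 2)))), 3)) ≈ Add(-55.949, Mul(49.081, I))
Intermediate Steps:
m = Rational(-1, 2) (m = Mul(Rational(1, 2), -1) = Rational(-1, 2) ≈ -0.50000)
Function('Q')(c) = Pow(Add(-3, c), Rational(1, 2))
Function('A')(x) = Mul(Rational(-1, 2), Pow(x, 2))
Pow(Add(Add(Function('Q')(5), Function('A')(3)), Add(Pow(Add(1, -2), Rational(1, 2)), Mul(-1, 1))), 3) = Pow(Add(Add(Pow(Add(-3, 5), Rational(1, 2)), Mul(Rational(-1, 2), Pow(3, 2))), Add(Pow(Add(1, -2), Rational(1, 2)), Mul(-1, 1))), 3) = Pow(Add(Add(Pow(2, Rational(1, 2)), Mul(Rational(-1, 2), 9)), Add(Pow(-1, Rational(1, 2)), -1)), 3) = Pow(Add(Add(Pow(2, Rational(1, 2)), Rational(-9, 2)), Add(I, -1)), 3) = Pow(Add(Add(Rational(-9, 2), Pow(2, Rational(1, 2))), Add(-1, I)), 3) = Pow(Add(Rational(-11, 2), I, Pow(2, Rational(1, 2))), 3)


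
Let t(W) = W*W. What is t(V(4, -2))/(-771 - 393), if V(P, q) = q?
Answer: -1/291 ≈ -0.0034364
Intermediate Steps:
t(W) = W²
t(V(4, -2))/(-771 - 393) = (-2)²/(-771 - 393) = 4/(-1164) = -1/1164*4 = -1/291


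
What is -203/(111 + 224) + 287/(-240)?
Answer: -28973/16080 ≈ -1.8018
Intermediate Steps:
-203/(111 + 224) + 287/(-240) = -203/335 + 287*(-1/240) = -203*1/335 - 287/240 = -203/335 - 287/240 = -28973/16080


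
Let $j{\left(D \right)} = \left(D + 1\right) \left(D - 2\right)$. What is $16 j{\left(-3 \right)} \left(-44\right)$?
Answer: $-7040$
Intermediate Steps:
$j{\left(D \right)} = \left(1 + D\right) \left(-2 + D\right)$
$16 j{\left(-3 \right)} \left(-44\right) = 16 \left(-2 + \left(-3\right)^{2} - -3\right) \left(-44\right) = 16 \left(-2 + 9 + 3\right) \left(-44\right) = 16 \cdot 10 \left(-44\right) = 160 \left(-44\right) = -7040$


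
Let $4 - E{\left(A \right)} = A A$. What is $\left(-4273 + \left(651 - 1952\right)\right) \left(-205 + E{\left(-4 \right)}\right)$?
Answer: $1209558$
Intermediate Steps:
$E{\left(A \right)} = 4 - A^{2}$ ($E{\left(A \right)} = 4 - A A = 4 - A^{2}$)
$\left(-4273 + \left(651 - 1952\right)\right) \left(-205 + E{\left(-4 \right)}\right) = \left(-4273 + \left(651 - 1952\right)\right) \left(-205 + \left(4 - \left(-4\right)^{2}\right)\right) = \left(-4273 + \left(651 - 1952\right)\right) \left(-205 + \left(4 - 16\right)\right) = \left(-4273 - 1301\right) \left(-205 + \left(4 - 16\right)\right) = - 5574 \left(-205 - 12\right) = \left(-5574\right) \left(-217\right) = 1209558$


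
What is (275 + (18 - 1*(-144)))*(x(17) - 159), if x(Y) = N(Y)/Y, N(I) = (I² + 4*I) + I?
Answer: -59869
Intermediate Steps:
N(I) = I² + 5*I
x(Y) = 5 + Y (x(Y) = (Y*(5 + Y))/Y = 5 + Y)
(275 + (18 - 1*(-144)))*(x(17) - 159) = (275 + (18 - 1*(-144)))*((5 + 17) - 159) = (275 + (18 + 144))*(22 - 159) = (275 + 162)*(-137) = 437*(-137) = -59869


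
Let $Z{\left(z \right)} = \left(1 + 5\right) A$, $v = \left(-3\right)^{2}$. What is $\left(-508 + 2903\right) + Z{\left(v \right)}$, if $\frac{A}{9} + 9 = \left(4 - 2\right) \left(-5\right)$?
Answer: $1369$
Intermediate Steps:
$A = -171$ ($A = -81 + 9 \left(4 - 2\right) \left(-5\right) = -81 + 9 \cdot 2 \left(-5\right) = -81 + 9 \left(-10\right) = -81 - 90 = -171$)
$v = 9$
$Z{\left(z \right)} = -1026$ ($Z{\left(z \right)} = \left(1 + 5\right) \left(-171\right) = 6 \left(-171\right) = -1026$)
$\left(-508 + 2903\right) + Z{\left(v \right)} = \left(-508 + 2903\right) - 1026 = 2395 - 1026 = 1369$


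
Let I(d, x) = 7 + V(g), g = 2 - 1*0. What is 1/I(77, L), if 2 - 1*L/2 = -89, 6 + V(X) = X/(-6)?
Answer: 3/2 ≈ 1.5000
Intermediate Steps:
g = 2 (g = 2 + 0 = 2)
V(X) = -6 - X/6 (V(X) = -6 + X/(-6) = -6 + X*(-⅙) = -6 - X/6)
L = 182 (L = 4 - 2*(-89) = 4 + 178 = 182)
I(d, x) = ⅔ (I(d, x) = 7 + (-6 - ⅙*2) = 7 + (-6 - ⅓) = 7 - 19/3 = ⅔)
1/I(77, L) = 1/(⅔) = 3/2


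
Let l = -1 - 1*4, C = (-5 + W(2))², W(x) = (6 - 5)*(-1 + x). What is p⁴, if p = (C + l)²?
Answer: 214358881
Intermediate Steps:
W(x) = -1 + x (W(x) = 1*(-1 + x) = -1 + x)
C = 16 (C = (-5 + (-1 + 2))² = (-5 + 1)² = (-4)² = 16)
l = -5 (l = -1 - 4 = -5)
p = 121 (p = (16 - 5)² = 11² = 121)
p⁴ = 121⁴ = 214358881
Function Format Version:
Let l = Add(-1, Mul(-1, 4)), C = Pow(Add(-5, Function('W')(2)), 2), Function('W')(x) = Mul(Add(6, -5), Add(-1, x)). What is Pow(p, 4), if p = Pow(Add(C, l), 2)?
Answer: 214358881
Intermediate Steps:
Function('W')(x) = Add(-1, x) (Function('W')(x) = Mul(1, Add(-1, x)) = Add(-1, x))
C = 16 (C = Pow(Add(-5, Add(-1, 2)), 2) = Pow(Add(-5, 1), 2) = Pow(-4, 2) = 16)
l = -5 (l = Add(-1, -4) = -5)
p = 121 (p = Pow(Add(16, -5), 2) = Pow(11, 2) = 121)
Pow(p, 4) = Pow(121, 4) = 214358881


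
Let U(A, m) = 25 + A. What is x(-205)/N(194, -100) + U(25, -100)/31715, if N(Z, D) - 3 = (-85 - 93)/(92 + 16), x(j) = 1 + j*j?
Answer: 14394830302/463039 ≈ 31088.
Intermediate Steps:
x(j) = 1 + j²
N(Z, D) = 73/54 (N(Z, D) = 3 + (-85 - 93)/(92 + 16) = 3 - 178/108 = 3 - 178*1/108 = 3 - 89/54 = 73/54)
x(-205)/N(194, -100) + U(25, -100)/31715 = (1 + (-205)²)/(73/54) + (25 + 25)/31715 = (1 + 42025)*(54/73) + 50*(1/31715) = 42026*(54/73) + 10/6343 = 2269404/73 + 10/6343 = 14394830302/463039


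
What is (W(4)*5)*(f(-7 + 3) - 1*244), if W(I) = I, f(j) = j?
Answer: -4960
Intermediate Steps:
(W(4)*5)*(f(-7 + 3) - 1*244) = (4*5)*((-7 + 3) - 1*244) = 20*(-4 - 244) = 20*(-248) = -4960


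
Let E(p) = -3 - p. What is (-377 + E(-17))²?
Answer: 131769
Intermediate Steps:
(-377 + E(-17))² = (-377 + (-3 - 1*(-17)))² = (-377 + (-3 + 17))² = (-377 + 14)² = (-363)² = 131769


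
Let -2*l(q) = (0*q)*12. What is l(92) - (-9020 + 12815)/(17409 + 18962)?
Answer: -3795/36371 ≈ -0.10434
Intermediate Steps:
l(q) = 0 (l(q) = -0*q*12/2 = -0*12 = -½*0 = 0)
l(92) - (-9020 + 12815)/(17409 + 18962) = 0 - (-9020 + 12815)/(17409 + 18962) = 0 - 3795/36371 = -3795/36371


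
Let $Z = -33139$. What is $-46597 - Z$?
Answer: $-13458$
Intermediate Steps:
$-46597 - Z = -46597 - -33139 = -46597 + 33139 = -13458$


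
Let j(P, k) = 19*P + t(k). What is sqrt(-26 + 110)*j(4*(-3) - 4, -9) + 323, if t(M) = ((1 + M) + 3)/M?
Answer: 323 - 5462*sqrt(21)/9 ≈ -2458.1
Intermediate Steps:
t(M) = (4 + M)/M
j(P, k) = 19*P + (4 + k)/k
sqrt(-26 + 110)*j(4*(-3) - 4, -9) + 323 = sqrt(-26 + 110)*(1 + 4/(-9) + 19*(4*(-3) - 4)) + 323 = sqrt(84)*(1 + 4*(-1/9) + 19*(-12 - 4)) + 323 = (2*sqrt(21))*(1 - 4/9 + 19*(-16)) + 323 = (2*sqrt(21))*(1 - 4/9 - 304) + 323 = (2*sqrt(21))*(-2731/9) + 323 = -5462*sqrt(21)/9 + 323 = 323 - 5462*sqrt(21)/9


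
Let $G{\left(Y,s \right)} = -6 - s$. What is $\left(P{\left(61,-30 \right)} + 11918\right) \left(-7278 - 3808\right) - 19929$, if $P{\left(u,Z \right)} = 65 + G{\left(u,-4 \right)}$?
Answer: $-132841295$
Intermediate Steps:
$P{\left(u,Z \right)} = 63$ ($P{\left(u,Z \right)} = 65 - 2 = 63$)
$\left(P{\left(61,-30 \right)} + 11918\right) \left(-7278 - 3808\right) - 19929 = \left(63 + 11918\right) \left(-7278 - 3808\right) - 19929 = 11981 \left(-11086\right) - 19929 = -132821366 - 19929 = -132841295$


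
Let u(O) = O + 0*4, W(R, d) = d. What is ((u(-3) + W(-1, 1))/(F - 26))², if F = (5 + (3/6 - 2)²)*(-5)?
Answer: 64/62001 ≈ 0.0010322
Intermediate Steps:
u(O) = O (u(O) = O + 0 = O)
F = -145/4 (F = (5 + (3*(⅙) - 2)²)*(-5) = (5 + (½ - 2)²)*(-5) = (5 + (-3/2)²)*(-5) = (5 + 9/4)*(-5) = (29/4)*(-5) = -145/4 ≈ -36.250)
((u(-3) + W(-1, 1))/(F - 26))² = ((-3 + 1)/(-145/4 - 26))² = (-2/(-249/4))² = (-2*(-4/249))² = (8/249)² = 64/62001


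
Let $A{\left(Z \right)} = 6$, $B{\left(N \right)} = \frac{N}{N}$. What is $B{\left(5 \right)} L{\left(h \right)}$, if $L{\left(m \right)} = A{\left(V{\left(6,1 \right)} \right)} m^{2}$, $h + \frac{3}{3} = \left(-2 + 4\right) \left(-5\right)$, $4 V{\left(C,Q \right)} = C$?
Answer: $726$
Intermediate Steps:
$V{\left(C,Q \right)} = \frac{C}{4}$
$h = -11$ ($h = -1 + \left(-2 + 4\right) \left(-5\right) = -1 + 2 \left(-5\right) = -1 - 10 = -11$)
$B{\left(N \right)} = 1$
$L{\left(m \right)} = 6 m^{2}$
$B{\left(5 \right)} L{\left(h \right)} = 1 \cdot 6 \left(-11\right)^{2} = 1 \cdot 6 \cdot 121 = 1 \cdot 726 = 726$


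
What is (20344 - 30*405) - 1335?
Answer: 6859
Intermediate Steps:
(20344 - 30*405) - 1335 = (20344 - 12150) - 1335 = 8194 - 1335 = 6859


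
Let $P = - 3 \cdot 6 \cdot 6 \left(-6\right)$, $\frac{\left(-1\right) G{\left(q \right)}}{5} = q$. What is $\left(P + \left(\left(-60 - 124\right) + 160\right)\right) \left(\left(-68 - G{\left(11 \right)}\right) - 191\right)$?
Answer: $-127296$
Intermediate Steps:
$G{\left(q \right)} = - 5 q$
$P = 648$ ($P = \left(-3\right) 36 \left(-6\right) = \left(-108\right) \left(-6\right) = 648$)
$\left(P + \left(\left(-60 - 124\right) + 160\right)\right) \left(\left(-68 - G{\left(11 \right)}\right) - 191\right) = \left(648 + \left(\left(-60 - 124\right) + 160\right)\right) \left(\left(-68 - \left(-5\right) 11\right) - 191\right) = \left(648 + \left(-184 + 160\right)\right) \left(\left(-68 - -55\right) - 191\right) = \left(648 - 24\right) \left(\left(-68 + 55\right) - 191\right) = 624 \left(-13 - 191\right) = 624 \left(-204\right) = -127296$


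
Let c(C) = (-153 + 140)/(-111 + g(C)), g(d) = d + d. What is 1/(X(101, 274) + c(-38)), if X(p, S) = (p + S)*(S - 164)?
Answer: 187/7713763 ≈ 2.4242e-5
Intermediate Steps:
g(d) = 2*d
X(p, S) = (-164 + S)*(S + p) (X(p, S) = (S + p)*(-164 + S) = (-164 + S)*(S + p))
c(C) = -13/(-111 + 2*C) (c(C) = (-153 + 140)/(-111 + 2*C) = -13/(-111 + 2*C))
1/(X(101, 274) + c(-38)) = 1/((274² - 164*274 - 164*101 + 274*101) - 13/(-111 + 2*(-38))) = 1/((75076 - 44936 - 16564 + 27674) - 13/(-111 - 76)) = 1/(41250 - 13/(-187)) = 1/(41250 - 13*(-1/187)) = 1/(41250 + 13/187) = 1/(7713763/187) = 187/7713763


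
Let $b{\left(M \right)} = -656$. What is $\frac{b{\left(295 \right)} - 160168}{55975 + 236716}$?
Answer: $- \frac{160824}{292691} \approx -0.54947$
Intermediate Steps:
$\frac{b{\left(295 \right)} - 160168}{55975 + 236716} = \frac{-656 - 160168}{55975 + 236716} = - \frac{160824}{292691}$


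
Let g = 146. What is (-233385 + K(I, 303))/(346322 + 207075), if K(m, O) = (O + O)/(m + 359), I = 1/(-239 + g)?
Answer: -3895867626/9237856121 ≈ -0.42173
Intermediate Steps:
I = -1/93 (I = 1/(-239 + 146) = 1/(-93) = -1/93 ≈ -0.010753)
K(m, O) = 2*O/(359 + m) (K(m, O) = (2*O)/(359 + m) = 2*O/(359 + m))
(-233385 + K(I, 303))/(346322 + 207075) = (-233385 + 2*303/(359 - 1/93))/(346322 + 207075) = (-233385 + 2*303/(33386/93))/553397 = (-233385 + 2*303*(93/33386))*(1/553397) = (-233385 + 28179/16693)*(1/553397) = -3895867626/16693*1/553397 = -3895867626/9237856121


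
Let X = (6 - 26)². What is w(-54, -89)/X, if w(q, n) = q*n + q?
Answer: 297/25 ≈ 11.880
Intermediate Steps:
X = 400 (X = (-20)² = 400)
w(q, n) = q + n*q (w(q, n) = n*q + q = q + n*q)
w(-54, -89)/X = -54*(1 - 89)/400 = -54*(-88)*(1/400) = 4752*(1/400) = 297/25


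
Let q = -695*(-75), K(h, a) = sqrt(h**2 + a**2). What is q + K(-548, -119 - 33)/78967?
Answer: 52125 + 4*sqrt(20213)/78967 ≈ 52125.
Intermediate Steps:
K(h, a) = sqrt(a**2 + h**2)
q = 52125
q + K(-548, -119 - 33)/78967 = 52125 + sqrt((-119 - 33)**2 + (-548)**2)/78967 = 52125 + sqrt((-152)**2 + 300304)*(1/78967) = 52125 + sqrt(23104 + 300304)*(1/78967) = 52125 + sqrt(323408)*(1/78967) = 52125 + (4*sqrt(20213))*(1/78967) = 52125 + 4*sqrt(20213)/78967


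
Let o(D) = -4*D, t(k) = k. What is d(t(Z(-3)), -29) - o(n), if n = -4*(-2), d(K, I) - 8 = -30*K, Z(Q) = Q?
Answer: 130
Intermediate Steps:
d(K, I) = 8 - 30*K
n = 8
d(t(Z(-3)), -29) - o(n) = (8 - 30*(-3)) - (-4)*8 = (8 + 90) - 1*(-32) = 98 + 32 = 130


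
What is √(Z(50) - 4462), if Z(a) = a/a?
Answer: I*√4461 ≈ 66.791*I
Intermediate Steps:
Z(a) = 1
√(Z(50) - 4462) = √(1 - 4462) = √(-4461) = I*√4461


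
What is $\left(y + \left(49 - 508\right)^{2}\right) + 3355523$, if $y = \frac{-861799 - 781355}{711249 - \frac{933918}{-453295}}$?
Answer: $\frac{383255593722232554}{107468849791} \approx 3.5662 \cdot 10^{6}$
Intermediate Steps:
$y = - \frac{248277830810}{107468849791}$ ($y = - \frac{1643154}{711249 - - \frac{933918}{453295}} = - \frac{1643154}{711249 + \frac{933918}{453295}} = - \frac{1643154}{\frac{322406549373}{453295}} = \left(-1643154\right) \frac{453295}{322406549373} = - \frac{248277830810}{107468849791} \approx -2.3102$)
$\left(y + \left(49 - 508\right)^{2}\right) + 3355523 = \left(- \frac{248277830810}{107468849791} + \left(49 - 508\right)^{2}\right) + 3355523 = \left(- \frac{248277830810}{107468849791} + \left(-459\right)^{2}\right) + 3355523 = \left(- \frac{248277830810}{107468849791} + 210681\right) + 3355523 = \frac{22641396464986861}{107468849791} + 3355523 = \frac{383255593722232554}{107468849791}$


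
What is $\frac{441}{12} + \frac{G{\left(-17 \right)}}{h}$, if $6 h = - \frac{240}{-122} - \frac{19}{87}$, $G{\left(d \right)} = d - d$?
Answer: $\frac{147}{4} \approx 36.75$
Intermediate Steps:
$G{\left(d \right)} = 0$
$h = \frac{9281}{31842}$ ($h = \frac{- \frac{240}{-122} - \frac{19}{87}}{6} = \frac{\left(-240\right) \left(- \frac{1}{122}\right) - \frac{19}{87}}{6} = \frac{\frac{120}{61} - \frac{19}{87}}{6} = \frac{1}{6} \cdot \frac{9281}{5307} = \frac{9281}{31842} \approx 0.29147$)
$\frac{441}{12} + \frac{G{\left(-17 \right)}}{h} = \frac{441}{12} + \frac{0}{\frac{9281}{31842}} = 441 \cdot \frac{1}{12} + 0 \cdot \frac{31842}{9281} = \frac{147}{4} + 0 = \frac{147}{4}$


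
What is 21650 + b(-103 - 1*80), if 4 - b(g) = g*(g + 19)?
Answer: -8358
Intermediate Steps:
b(g) = 4 - g*(19 + g) (b(g) = 4 - g*(g + 19) = 4 - g*(19 + g))
21650 + b(-103 - 1*80) = 21650 + (4 - (-103 - 1*80)² - 19*(-103 - 1*80)) = 21650 + (4 - (-103 - 80)² - 19*(-103 - 80)) = 21650 + (4 - 1*(-183)² - 19*(-183)) = 21650 + (4 - 1*33489 + 3477) = 21650 + (4 - 33489 + 3477) = 21650 - 30008 = -8358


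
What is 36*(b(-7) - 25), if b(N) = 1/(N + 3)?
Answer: -909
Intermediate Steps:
b(N) = 1/(3 + N)
36*(b(-7) - 25) = 36*(1/(3 - 7) - 25) = 36*(1/(-4) - 25) = 36*(-1/4 - 25) = 36*(-101/4) = -909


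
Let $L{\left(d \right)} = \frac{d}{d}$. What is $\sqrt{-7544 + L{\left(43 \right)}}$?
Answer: $i \sqrt{7543} \approx 86.85 i$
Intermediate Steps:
$L{\left(d \right)} = 1$
$\sqrt{-7544 + L{\left(43 \right)}} = \sqrt{-7544 + 1} = \sqrt{-7543} = i \sqrt{7543}$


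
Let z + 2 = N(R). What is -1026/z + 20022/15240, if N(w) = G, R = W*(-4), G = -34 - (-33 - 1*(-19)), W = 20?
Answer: 1339727/27940 ≈ 47.950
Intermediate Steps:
G = -20 (G = -34 - (-33 + 19) = -34 - 1*(-14) = -34 + 14 = -20)
R = -80 (R = 20*(-4) = -80)
N(w) = -20
z = -22 (z = -2 - 20 = -22)
-1026/z + 20022/15240 = -1026/(-22) + 20022/15240 = -1026*(-1/22) + 20022*(1/15240) = 513/11 + 3337/2540 = 1339727/27940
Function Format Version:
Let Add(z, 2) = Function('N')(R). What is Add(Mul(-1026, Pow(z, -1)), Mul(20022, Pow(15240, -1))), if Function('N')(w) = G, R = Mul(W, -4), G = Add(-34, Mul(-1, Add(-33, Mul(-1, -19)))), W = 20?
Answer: Rational(1339727, 27940) ≈ 47.950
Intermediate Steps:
G = -20 (G = Add(-34, Mul(-1, Add(-33, 19))) = Add(-34, Mul(-1, -14)) = Add(-34, 14) = -20)
R = -80 (R = Mul(20, -4) = -80)
Function('N')(w) = -20
z = -22 (z = Add(-2, -20) = -22)
Add(Mul(-1026, Pow(z, -1)), Mul(20022, Pow(15240, -1))) = Add(Mul(-1026, Pow(-22, -1)), Mul(20022, Pow(15240, -1))) = Add(Mul(-1026, Rational(-1, 22)), Mul(20022, Rational(1, 15240))) = Add(Rational(513, 11), Rational(3337, 2540)) = Rational(1339727, 27940)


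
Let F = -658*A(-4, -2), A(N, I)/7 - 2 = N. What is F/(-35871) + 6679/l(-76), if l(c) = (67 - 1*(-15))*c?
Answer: -296991593/223548072 ≈ -1.3285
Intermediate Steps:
A(N, I) = 14 + 7*N
F = 9212 (F = -658*(14 + 7*(-4)) = -658*(14 - 28) = -658*(-14) = 9212)
l(c) = 82*c (l(c) = (67 + 15)*c = 82*c)
F/(-35871) + 6679/l(-76) = 9212/(-35871) + 6679/((82*(-76))) = 9212*(-1/35871) + 6679/(-6232) = -9212/35871 + 6679*(-1/6232) = -9212/35871 - 6679/6232 = -296991593/223548072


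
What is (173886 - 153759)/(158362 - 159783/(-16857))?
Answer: 113093613/889889339 ≈ 0.12709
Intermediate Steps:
(173886 - 153759)/(158362 - 159783/(-16857)) = 20127/(158362 - 159783*(-1/16857)) = 20127/(158362 + 53261/5619) = 20127/(889889339/5619) = 20127*(5619/889889339) = 113093613/889889339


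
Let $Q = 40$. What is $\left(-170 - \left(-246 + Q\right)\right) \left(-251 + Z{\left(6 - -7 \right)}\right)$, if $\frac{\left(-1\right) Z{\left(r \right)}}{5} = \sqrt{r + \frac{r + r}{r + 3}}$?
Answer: $-9036 - 135 \sqrt{26} \approx -9724.4$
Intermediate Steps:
$Z{\left(r \right)} = - 5 \sqrt{r + \frac{2 r}{3 + r}}$ ($Z{\left(r \right)} = - 5 \sqrt{r + \frac{r + r}{r + 3}} = - 5 \sqrt{r + \frac{2 r}{3 + r}}$)
$\left(-170 - \left(-246 + Q\right)\right) \left(-251 + Z{\left(6 - -7 \right)}\right) = \left(-170 + \left(246 - 40\right)\right) \left(-251 - 5 \sqrt{\frac{\left(6 - -7\right) \left(5 + \left(6 - -7\right)\right)}{3 + \left(6 - -7\right)}}\right) = \left(-170 + \left(246 - 40\right)\right) \left(-251 - 5 \sqrt{\frac{\left(6 + 7\right) \left(5 + \left(6 + 7\right)\right)}{3 + \left(6 + 7\right)}}\right) = \left(-170 + 206\right) \left(-251 - 5 \sqrt{\frac{13 \left(5 + 13\right)}{3 + 13}}\right) = 36 \left(-251 - 5 \sqrt{13 \cdot \frac{1}{16} \cdot 18}\right) = 36 \left(-251 - 5 \sqrt{\frac{117}{8}}\right) = 36 \left(-251 - 5 \frac{3 \sqrt{26}}{4}\right) = 36 \left(-251 - \frac{15 \sqrt{26}}{4}\right) = -9036 - 135 \sqrt{26}$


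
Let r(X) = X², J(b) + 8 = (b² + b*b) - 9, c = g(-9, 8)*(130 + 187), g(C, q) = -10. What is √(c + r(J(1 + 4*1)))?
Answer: I*√2081 ≈ 45.618*I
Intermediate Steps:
c = -3170 (c = -10*(130 + 187) = -10*317 = -3170)
J(b) = -17 + 2*b² (J(b) = -8 + ((b² + b*b) - 9) = -8 + ((b² + b²) - 9) = -8 + (2*b² - 9) = -8 + (-9 + 2*b²) = -17 + 2*b²)
√(c + r(J(1 + 4*1))) = √(-3170 + (-17 + 2*(1 + 4*1)²)²) = √(-3170 + (-17 + 2*(1 + 4)²)²) = √(-3170 + (-17 + 2*5²)²) = √(-3170 + (-17 + 2*25)²) = √(-3170 + (-17 + 50)²) = √(-3170 + 33²) = √(-3170 + 1089) = √(-2081) = I*√2081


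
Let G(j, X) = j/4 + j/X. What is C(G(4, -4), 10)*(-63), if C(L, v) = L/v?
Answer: 0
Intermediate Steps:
G(j, X) = j/4 + j/X (G(j, X) = j*(¼) + j/X = j/4 + j/X)
C(G(4, -4), 10)*(-63) = (((¼)*4 + 4/(-4))/10)*(-63) = ((1 + 4*(-¼))*(⅒))*(-63) = ((1 - 1)*(⅒))*(-63) = (0*(⅒))*(-63) = 0*(-63) = 0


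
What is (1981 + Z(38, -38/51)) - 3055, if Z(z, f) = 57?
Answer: -1017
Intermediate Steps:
(1981 + Z(38, -38/51)) - 3055 = (1981 + 57) - 3055 = 2038 - 3055 = -1017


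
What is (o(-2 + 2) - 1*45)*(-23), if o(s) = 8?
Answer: 851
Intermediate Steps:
(o(-2 + 2) - 1*45)*(-23) = (8 - 1*45)*(-23) = (8 - 45)*(-23) = -37*(-23) = 851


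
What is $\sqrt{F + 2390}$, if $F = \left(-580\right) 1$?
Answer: $\sqrt{1810} \approx 42.544$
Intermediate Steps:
$F = -580$
$\sqrt{F + 2390} = \sqrt{-580 + 2390} = \sqrt{1810}$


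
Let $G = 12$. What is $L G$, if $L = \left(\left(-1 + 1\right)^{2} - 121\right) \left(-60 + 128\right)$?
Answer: $-98736$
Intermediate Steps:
$L = -8228$ ($L = \left(0^{2} - 121\right) 68 = \left(0 - 121\right) 68 = \left(-121\right) 68 = -8228$)
$L G = \left(-8228\right) 12 = -98736$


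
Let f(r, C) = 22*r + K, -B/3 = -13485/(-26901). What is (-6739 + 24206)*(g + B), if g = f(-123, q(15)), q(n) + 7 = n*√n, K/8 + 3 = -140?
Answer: -201082636715/2989 ≈ -6.7274e+7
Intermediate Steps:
K = -1144 (K = -24 + 8*(-140) = -24 - 1120 = -1144)
q(n) = -7 + n^(3/2) (q(n) = -7 + n*√n = -7 + n^(3/2))
B = -4495/2989 (B = -(-40455)/(-26901) = -(-40455)*(-1)/26901 = -3*4495/8967 = -4495/2989 ≈ -1.5038)
f(r, C) = -1144 + 22*r (f(r, C) = 22*r - 1144 = -1144 + 22*r)
g = -3850 (g = -1144 + 22*(-123) = -1144 - 2706 = -3850)
(-6739 + 24206)*(g + B) = (-6739 + 24206)*(-3850 - 4495/2989) = 17467*(-11512145/2989) = -201082636715/2989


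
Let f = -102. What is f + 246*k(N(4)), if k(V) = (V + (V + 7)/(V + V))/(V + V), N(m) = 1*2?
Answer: 1275/8 ≈ 159.38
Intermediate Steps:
N(m) = 2
k(V) = (V + (7 + V)/(2*V))/(2*V) (k(V) = (V + (7 + V)/((2*V)))/((2*V)) = (V + (7 + V)*(1/(2*V)))*(1/(2*V)) = (V + (7 + V)/(2*V))*(1/(2*V)) = (V + (7 + V)/(2*V))/(2*V))
f + 246*k(N(4)) = -102 + 246*((¼)*(7 + 2 + 2*2²)/2²) = -102 + 246*((¼)*(¼)*(7 + 2 + 2*4)) = -102 + 246*((¼)*(¼)*(7 + 2 + 8)) = -102 + 246*((¼)*(¼)*17) = -102 + 246*(17/16) = -102 + 2091/8 = 1275/8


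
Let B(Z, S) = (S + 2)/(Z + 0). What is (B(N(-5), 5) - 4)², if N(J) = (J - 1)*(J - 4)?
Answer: 43681/2916 ≈ 14.980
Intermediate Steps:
N(J) = (-1 + J)*(-4 + J)
B(Z, S) = (2 + S)/Z
(B(N(-5), 5) - 4)² = ((2 + 5)/(4 + (-5)² - 5*(-5)) - 4)² = (7/(4 + 25 + 25) - 4)² = (7/54 - 4)² = (-209/54)² = 43681/2916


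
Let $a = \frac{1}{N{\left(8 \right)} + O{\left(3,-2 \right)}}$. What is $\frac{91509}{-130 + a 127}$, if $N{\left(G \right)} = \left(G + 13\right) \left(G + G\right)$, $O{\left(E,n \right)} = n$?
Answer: $- \frac{10188002}{14431} \approx -705.98$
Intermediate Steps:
$N{\left(G \right)} = 2 G \left(13 + G\right)$ ($N{\left(G \right)} = \left(13 + G\right) 2 G = 2 G \left(13 + G\right)$)
$a = \frac{1}{334}$ ($a = \frac{1}{2 \cdot 8 \left(13 + 8\right) - 2} = \frac{1}{2 \cdot 8 \cdot 21 - 2} = \frac{1}{336 - 2} = \frac{1}{334} \approx 0.002994$)
$\frac{91509}{-130 + a 127} = \frac{91509}{-130 + \frac{1}{334} \cdot 127} = \frac{91509}{-130 + \frac{127}{334}} = \frac{91509}{- \frac{43293}{334}} = 91509 \left(- \frac{334}{43293}\right) = - \frac{10188002}{14431}$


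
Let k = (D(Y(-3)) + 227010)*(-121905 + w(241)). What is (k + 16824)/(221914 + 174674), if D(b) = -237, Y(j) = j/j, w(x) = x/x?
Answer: -2303709914/33049 ≈ -69706.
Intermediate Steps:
w(x) = 1
Y(j) = 1
k = -27644535792 (k = (-237 + 227010)*(-121905 + 1) = 226773*(-121904) = -27644535792)
(k + 16824)/(221914 + 174674) = (-27644535792 + 16824)/(221914 + 174674) = -27644518968/396588 = -27644518968*1/396588 = -2303709914/33049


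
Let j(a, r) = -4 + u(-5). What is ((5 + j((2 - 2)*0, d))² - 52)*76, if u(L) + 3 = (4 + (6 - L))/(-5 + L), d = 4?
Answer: -3021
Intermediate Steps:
u(L) = -3 + (10 - L)/(-5 + L) (u(L) = -3 + (4 + (6 - L))/(-5 + L) = -3 + (10 - L)/(-5 + L))
j(a, r) = -17/2 (j(a, r) = -4 + (25 - 4*(-5))/(-5 - 5) = -4 + (25 + 20)/(-10) = -4 - ⅒*45 = -4 - 9/2 = -17/2)
((5 + j((2 - 2)*0, d))² - 52)*76 = ((5 - 17/2)² - 52)*76 = ((-7/2)² - 52)*76 = (49/4 - 52)*76 = -159/4*76 = -3021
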